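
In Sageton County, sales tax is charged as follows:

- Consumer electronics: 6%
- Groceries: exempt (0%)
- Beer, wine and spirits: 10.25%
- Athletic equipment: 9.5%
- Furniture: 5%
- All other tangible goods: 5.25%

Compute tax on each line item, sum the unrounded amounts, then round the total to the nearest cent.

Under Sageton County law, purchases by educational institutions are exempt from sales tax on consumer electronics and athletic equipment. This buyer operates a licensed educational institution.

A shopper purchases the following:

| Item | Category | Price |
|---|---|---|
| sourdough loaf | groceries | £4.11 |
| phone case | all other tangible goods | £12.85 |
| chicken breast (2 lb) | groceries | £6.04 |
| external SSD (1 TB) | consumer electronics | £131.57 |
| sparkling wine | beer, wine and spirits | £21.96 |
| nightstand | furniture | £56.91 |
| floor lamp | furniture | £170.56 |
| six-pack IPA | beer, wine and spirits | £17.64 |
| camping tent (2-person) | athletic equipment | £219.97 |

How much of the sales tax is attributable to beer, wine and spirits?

Sparkling wine £21.96: beer, wine and spirits → 10.25% → £2.2509
Six-pack IPA £17.64: beer, wine and spirits → 10.25% → £1.8081
Tax on beer, wine and spirits: unrounded sum = £4.059 → £4.06

£4.06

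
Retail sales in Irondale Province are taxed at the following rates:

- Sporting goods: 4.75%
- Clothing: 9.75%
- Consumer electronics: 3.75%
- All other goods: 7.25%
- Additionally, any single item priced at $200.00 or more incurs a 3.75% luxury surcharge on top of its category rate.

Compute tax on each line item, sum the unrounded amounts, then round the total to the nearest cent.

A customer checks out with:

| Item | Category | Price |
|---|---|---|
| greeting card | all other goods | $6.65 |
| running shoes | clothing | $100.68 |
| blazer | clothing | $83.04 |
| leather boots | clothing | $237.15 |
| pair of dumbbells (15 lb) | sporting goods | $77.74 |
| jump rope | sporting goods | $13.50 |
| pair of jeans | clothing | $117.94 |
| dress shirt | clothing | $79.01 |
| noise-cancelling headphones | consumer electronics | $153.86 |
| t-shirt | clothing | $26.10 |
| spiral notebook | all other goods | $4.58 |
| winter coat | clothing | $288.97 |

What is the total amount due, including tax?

$1310.82

Greeting card $6.65: all other goods → 7.25% → $0.482125
Running shoes $100.68: clothing → 9.75% → $9.8163
Blazer $83.04: clothing → 9.75% → $8.0964
Leather boots $237.15: clothing → 9.75% + 3.75% surcharge = 13.5% → $32.01525
Pair of dumbbells (15 lb) $77.74: sporting goods → 4.75% → $3.69265
Jump rope $13.50: sporting goods → 4.75% → $0.64125
Pair of jeans $117.94: clothing → 9.75% → $11.49915
Dress shirt $79.01: clothing → 9.75% → $7.703475
Noise-cancelling headphones $153.86: consumer electronics → 3.75% → $5.76975
T-shirt $26.10: clothing → 9.75% → $2.54475
Spiral notebook $4.58: all other goods → 7.25% → $0.33205
Winter coat $288.97: clothing → 9.75% + 3.75% surcharge = 13.5% → $39.01095
Subtotal = $1189.22; unrounded tax = $121.6041 → $121.60; total due = $1310.82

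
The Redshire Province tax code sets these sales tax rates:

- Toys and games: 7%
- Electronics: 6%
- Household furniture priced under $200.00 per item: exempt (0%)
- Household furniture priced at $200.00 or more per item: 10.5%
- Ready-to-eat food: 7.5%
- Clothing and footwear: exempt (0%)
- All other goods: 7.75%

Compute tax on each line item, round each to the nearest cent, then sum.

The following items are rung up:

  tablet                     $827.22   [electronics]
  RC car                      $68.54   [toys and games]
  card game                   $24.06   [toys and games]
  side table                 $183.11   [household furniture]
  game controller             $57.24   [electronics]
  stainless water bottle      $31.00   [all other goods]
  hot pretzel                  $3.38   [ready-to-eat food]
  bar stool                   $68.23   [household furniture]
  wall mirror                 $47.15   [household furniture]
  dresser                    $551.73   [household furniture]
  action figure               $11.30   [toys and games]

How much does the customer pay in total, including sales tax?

Tablet $827.22: electronics → 6% → $49.63
RC car $68.54: toys and games → 7% → $4.80
Card game $24.06: toys and games → 7% → $1.68
Side table $183.11: household furniture, under $200.00 → 0% → $0.00
Game controller $57.24: electronics → 6% → $3.43
Stainless water bottle $31.00: all other goods → 7.75% → $2.40
Hot pretzel $3.38: ready-to-eat food → 7.5% → $0.25
Bar stool $68.23: household furniture, under $200.00 → 0% → $0.00
Wall mirror $47.15: household furniture, under $200.00 → 0% → $0.00
Dresser $551.73: household furniture, $200.00 or more → 10.5% → $57.93
Action figure $11.30: toys and games → 7% → $0.79
Subtotal = $1872.96; tax = $120.91; total due = $1993.87

$1993.87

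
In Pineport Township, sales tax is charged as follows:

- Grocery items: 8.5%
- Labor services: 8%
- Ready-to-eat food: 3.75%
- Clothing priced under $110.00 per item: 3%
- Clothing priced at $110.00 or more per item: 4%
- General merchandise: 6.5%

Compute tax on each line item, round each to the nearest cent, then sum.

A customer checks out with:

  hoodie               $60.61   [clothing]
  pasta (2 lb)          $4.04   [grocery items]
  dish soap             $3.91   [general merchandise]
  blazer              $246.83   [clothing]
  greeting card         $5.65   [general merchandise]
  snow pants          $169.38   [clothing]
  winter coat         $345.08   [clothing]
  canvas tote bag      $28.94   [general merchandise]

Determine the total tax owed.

$35.11

Hoodie $60.61: clothing, under $110.00 → 3% → $1.82
Pasta (2 lb) $4.04: grocery items → 8.5% → $0.34
Dish soap $3.91: general merchandise → 6.5% → $0.25
Blazer $246.83: clothing, $110.00 or more → 4% → $9.87
Greeting card $5.65: general merchandise → 6.5% → $0.37
Snow pants $169.38: clothing, $110.00 or more → 4% → $6.78
Winter coat $345.08: clothing, $110.00 or more → 4% → $13.80
Canvas tote bag $28.94: general merchandise → 6.5% → $1.88
Total tax = $1.82 + $0.34 + $0.25 + $9.87 + $0.37 + $6.78 + $13.80 + $1.88 = $35.11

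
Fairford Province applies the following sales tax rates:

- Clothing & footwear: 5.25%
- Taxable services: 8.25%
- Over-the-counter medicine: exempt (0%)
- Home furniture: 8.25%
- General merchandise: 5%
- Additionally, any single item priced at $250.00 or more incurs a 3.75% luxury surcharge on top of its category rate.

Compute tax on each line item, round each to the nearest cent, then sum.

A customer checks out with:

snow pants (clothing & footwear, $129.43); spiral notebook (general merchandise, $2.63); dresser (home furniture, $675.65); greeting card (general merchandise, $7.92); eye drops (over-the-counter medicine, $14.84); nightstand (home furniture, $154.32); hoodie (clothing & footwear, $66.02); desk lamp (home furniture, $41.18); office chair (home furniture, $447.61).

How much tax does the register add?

Snow pants $129.43: clothing & footwear → 5.25% → $6.80
Spiral notebook $2.63: general merchandise → 5% → $0.13
Dresser $675.65: home furniture → 8.25% + 3.75% surcharge = 12% → $81.08
Greeting card $7.92: general merchandise → 5% → $0.40
Eye drops $14.84: over-the-counter medicine → 0% → $0.00
Nightstand $154.32: home furniture → 8.25% → $12.73
Hoodie $66.02: clothing & footwear → 5.25% → $3.47
Desk lamp $41.18: home furniture → 8.25% → $3.40
Office chair $447.61: home furniture → 8.25% + 3.75% surcharge = 12% → $53.71
Total tax = $6.80 + $0.13 + $81.08 + $0.40 + $12.73 + $3.47 + $3.40 + $53.71 = $161.72

$161.72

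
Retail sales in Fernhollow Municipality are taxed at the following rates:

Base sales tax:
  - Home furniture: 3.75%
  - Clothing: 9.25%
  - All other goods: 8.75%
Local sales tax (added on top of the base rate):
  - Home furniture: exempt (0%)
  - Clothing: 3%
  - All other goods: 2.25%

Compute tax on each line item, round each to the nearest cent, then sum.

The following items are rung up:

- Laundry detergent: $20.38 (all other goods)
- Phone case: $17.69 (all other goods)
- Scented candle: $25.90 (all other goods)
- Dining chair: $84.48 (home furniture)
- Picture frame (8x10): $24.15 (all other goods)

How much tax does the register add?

Laundry detergent $20.38: all other goods → 8.75% + 2.25% local = 11% → $2.24
Phone case $17.69: all other goods → 8.75% + 2.25% local = 11% → $1.95
Scented candle $25.90: all other goods → 8.75% + 2.25% local = 11% → $2.85
Dining chair $84.48: home furniture → 3.75% + 0% local = 3.75% → $3.17
Picture frame (8x10) $24.15: all other goods → 8.75% + 2.25% local = 11% → $2.66
Total tax = $2.24 + $1.95 + $2.85 + $3.17 + $2.66 = $12.87

$12.87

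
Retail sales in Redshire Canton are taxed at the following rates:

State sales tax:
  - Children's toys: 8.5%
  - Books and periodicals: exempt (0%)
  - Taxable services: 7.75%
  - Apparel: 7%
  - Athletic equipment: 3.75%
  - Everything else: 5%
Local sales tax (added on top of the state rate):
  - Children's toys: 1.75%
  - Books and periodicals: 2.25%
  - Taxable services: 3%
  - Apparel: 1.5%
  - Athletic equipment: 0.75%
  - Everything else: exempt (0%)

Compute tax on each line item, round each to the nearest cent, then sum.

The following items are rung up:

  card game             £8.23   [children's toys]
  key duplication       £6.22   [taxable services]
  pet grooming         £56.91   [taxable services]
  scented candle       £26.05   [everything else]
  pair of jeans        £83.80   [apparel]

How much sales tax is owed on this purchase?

£16.05

Card game £8.23: children's toys → 8.5% + 1.75% local = 10.25% → £0.84
Key duplication £6.22: taxable services → 7.75% + 3% local = 10.75% → £0.67
Pet grooming £56.91: taxable services → 7.75% + 3% local = 10.75% → £6.12
Scented candle £26.05: everything else → 5% + 0% local = 5% → £1.30
Pair of jeans £83.80: apparel → 7% + 1.5% local = 8.5% → £7.12
Total tax = £0.84 + £0.67 + £6.12 + £1.30 + £7.12 = £16.05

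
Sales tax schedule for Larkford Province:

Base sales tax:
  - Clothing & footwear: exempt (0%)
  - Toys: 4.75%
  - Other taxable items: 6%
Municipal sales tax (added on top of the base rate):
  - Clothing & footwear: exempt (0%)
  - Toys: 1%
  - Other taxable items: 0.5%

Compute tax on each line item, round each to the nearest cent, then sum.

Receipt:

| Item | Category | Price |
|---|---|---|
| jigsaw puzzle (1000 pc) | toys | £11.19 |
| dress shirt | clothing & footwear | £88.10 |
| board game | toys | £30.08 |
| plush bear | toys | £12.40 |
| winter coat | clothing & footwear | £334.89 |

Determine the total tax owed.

Jigsaw puzzle (1000 pc) £11.19: toys → 4.75% + 1% municipal = 5.75% → £0.64
Dress shirt £88.10: clothing & footwear → 0% + 0% municipal = 0% → £0.00
Board game £30.08: toys → 4.75% + 1% municipal = 5.75% → £1.73
Plush bear £12.40: toys → 4.75% + 1% municipal = 5.75% → £0.71
Winter coat £334.89: clothing & footwear → 0% + 0% municipal = 0% → £0.00
Total tax = £0.64 + £1.73 + £0.71 = £3.08

£3.08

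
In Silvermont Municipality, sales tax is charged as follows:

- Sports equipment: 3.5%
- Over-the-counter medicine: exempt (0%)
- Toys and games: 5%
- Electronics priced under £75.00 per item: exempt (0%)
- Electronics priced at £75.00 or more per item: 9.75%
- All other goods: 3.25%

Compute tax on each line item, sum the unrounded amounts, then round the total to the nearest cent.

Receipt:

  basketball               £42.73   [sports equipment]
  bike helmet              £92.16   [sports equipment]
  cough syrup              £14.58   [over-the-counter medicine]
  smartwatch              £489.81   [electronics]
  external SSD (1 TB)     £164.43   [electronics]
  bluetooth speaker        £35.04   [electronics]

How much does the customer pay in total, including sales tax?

Basketball £42.73: sports equipment → 3.5% → £1.49555
Bike helmet £92.16: sports equipment → 3.5% → £3.2256
Cough syrup £14.58: over-the-counter medicine → 0% → £0.00
Smartwatch £489.81: electronics, £75.00 or more → 9.75% → £47.756475
External SSD (1 TB) £164.43: electronics, £75.00 or more → 9.75% → £16.031925
Bluetooth speaker £35.04: electronics, under £75.00 → 0% → £0.00
Subtotal = £838.75; unrounded tax = £68.50955 → £68.51; total due = £907.26

£907.26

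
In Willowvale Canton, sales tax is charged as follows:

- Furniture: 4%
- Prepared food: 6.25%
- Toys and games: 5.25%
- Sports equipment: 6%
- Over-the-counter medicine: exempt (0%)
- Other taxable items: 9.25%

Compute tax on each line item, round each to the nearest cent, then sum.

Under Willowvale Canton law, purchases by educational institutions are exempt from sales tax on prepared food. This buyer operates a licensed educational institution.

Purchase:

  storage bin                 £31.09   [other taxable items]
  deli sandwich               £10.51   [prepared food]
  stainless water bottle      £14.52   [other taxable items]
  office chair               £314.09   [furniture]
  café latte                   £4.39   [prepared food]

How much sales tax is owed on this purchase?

£16.78

Storage bin £31.09: other taxable items → 9.25% → £2.88
Deli sandwich £10.51: prepared food, buyer-exempt → 0% → £0.00
Stainless water bottle £14.52: other taxable items → 9.25% → £1.34
Office chair £314.09: furniture → 4% → £12.56
Café latte £4.39: prepared food, buyer-exempt → 0% → £0.00
Total tax = £2.88 + £1.34 + £12.56 = £16.78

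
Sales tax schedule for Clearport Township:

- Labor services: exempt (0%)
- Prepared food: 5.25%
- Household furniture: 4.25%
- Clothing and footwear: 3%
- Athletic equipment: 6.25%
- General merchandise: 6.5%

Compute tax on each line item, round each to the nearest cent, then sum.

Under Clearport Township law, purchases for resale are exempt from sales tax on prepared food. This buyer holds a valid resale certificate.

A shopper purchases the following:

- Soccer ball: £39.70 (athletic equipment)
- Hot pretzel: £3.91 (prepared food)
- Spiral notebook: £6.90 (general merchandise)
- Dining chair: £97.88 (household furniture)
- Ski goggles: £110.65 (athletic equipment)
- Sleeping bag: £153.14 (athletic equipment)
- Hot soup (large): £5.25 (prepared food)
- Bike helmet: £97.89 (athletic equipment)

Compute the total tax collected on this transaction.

£29.70

Soccer ball £39.70: athletic equipment → 6.25% → £2.48
Hot pretzel £3.91: prepared food, buyer-exempt → 0% → £0.00
Spiral notebook £6.90: general merchandise → 6.5% → £0.45
Dining chair £97.88: household furniture → 4.25% → £4.16
Ski goggles £110.65: athletic equipment → 6.25% → £6.92
Sleeping bag £153.14: athletic equipment → 6.25% → £9.57
Hot soup (large) £5.25: prepared food, buyer-exempt → 0% → £0.00
Bike helmet £97.89: athletic equipment → 6.25% → £6.12
Total tax = £2.48 + £0.45 + £4.16 + £6.92 + £9.57 + £6.12 = £29.70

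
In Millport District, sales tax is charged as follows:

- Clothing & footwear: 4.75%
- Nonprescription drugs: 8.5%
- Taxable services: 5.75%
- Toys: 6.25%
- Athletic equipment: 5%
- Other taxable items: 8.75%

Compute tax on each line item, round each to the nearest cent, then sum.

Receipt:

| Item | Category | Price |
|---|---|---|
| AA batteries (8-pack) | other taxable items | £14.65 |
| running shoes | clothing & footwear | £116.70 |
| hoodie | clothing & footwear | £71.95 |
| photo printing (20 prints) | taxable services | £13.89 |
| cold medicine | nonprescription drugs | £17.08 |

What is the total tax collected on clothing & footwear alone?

£8.96

Running shoes £116.70: clothing & footwear → 4.75% → £5.54
Hoodie £71.95: clothing & footwear → 4.75% → £3.42
Tax on clothing & footwear = £5.54 + £3.42 = £8.96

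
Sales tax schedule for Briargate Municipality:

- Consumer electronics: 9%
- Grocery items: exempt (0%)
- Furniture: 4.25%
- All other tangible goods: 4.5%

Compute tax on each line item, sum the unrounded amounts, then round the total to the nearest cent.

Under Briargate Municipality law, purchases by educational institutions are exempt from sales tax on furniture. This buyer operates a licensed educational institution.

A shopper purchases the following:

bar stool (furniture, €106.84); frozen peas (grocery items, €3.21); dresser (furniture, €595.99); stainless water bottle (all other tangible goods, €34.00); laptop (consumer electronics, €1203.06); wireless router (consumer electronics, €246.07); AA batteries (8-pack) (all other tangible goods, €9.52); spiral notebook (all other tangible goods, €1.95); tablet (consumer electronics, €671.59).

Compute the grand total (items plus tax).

Bar stool €106.84: furniture, buyer-exempt → 0% → €0.00
Frozen peas €3.21: grocery items → 0% → €0.00
Dresser €595.99: furniture, buyer-exempt → 0% → €0.00
Stainless water bottle €34.00: all other tangible goods → 4.5% → €1.53
Laptop €1203.06: consumer electronics → 9% → €108.2754
Wireless router €246.07: consumer electronics → 9% → €22.1463
AA batteries (8-pack) €9.52: all other tangible goods → 4.5% → €0.4284
Spiral notebook €1.95: all other tangible goods → 4.5% → €0.08775
Tablet €671.59: consumer electronics → 9% → €60.4431
Subtotal = €2872.23; unrounded tax = €192.91095 → €192.91; total due = €3065.14

€3065.14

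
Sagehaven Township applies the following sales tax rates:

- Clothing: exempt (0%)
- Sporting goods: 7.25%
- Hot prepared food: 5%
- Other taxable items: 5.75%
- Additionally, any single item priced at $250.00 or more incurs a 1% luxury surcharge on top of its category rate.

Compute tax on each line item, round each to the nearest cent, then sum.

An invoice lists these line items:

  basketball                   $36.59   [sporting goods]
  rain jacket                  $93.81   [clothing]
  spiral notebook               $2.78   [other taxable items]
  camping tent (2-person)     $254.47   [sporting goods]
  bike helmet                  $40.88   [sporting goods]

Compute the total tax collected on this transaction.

Basketball $36.59: sporting goods → 7.25% → $2.65
Rain jacket $93.81: clothing → 0% → $0.00
Spiral notebook $2.78: other taxable items → 5.75% → $0.16
Camping tent (2-person) $254.47: sporting goods → 7.25% + 1% surcharge = 8.25% → $20.99
Bike helmet $40.88: sporting goods → 7.25% → $2.96
Total tax = $2.65 + $0.16 + $20.99 + $2.96 = $26.76

$26.76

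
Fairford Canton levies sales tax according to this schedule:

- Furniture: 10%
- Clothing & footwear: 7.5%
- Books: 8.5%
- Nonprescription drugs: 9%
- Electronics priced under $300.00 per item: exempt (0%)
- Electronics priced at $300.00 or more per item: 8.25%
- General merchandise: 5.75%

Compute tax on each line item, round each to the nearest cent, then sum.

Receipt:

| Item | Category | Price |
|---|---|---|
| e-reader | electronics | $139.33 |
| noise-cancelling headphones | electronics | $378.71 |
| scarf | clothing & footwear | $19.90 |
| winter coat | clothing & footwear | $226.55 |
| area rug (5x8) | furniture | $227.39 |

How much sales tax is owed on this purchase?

$72.46

E-reader $139.33: electronics, under $300.00 → 0% → $0.00
Noise-cancelling headphones $378.71: electronics, $300.00 or more → 8.25% → $31.24
Scarf $19.90: clothing & footwear → 7.5% → $1.49
Winter coat $226.55: clothing & footwear → 7.5% → $16.99
Area rug (5x8) $227.39: furniture → 10% → $22.74
Total tax = $31.24 + $1.49 + $16.99 + $22.74 = $72.46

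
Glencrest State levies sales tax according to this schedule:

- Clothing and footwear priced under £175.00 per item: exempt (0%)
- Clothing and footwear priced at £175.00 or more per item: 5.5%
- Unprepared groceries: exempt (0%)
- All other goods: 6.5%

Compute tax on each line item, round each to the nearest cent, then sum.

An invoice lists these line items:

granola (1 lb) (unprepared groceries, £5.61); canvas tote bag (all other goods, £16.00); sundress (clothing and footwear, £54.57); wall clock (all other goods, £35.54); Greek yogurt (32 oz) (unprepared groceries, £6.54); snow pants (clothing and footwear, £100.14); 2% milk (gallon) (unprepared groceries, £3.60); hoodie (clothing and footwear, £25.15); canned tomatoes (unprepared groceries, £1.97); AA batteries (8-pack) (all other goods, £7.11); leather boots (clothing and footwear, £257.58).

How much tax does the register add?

£17.98

Granola (1 lb) £5.61: unprepared groceries → 0% → £0.00
Canvas tote bag £16.00: all other goods → 6.5% → £1.04
Sundress £54.57: clothing and footwear, under £175.00 → 0% → £0.00
Wall clock £35.54: all other goods → 6.5% → £2.31
Greek yogurt (32 oz) £6.54: unprepared groceries → 0% → £0.00
Snow pants £100.14: clothing and footwear, under £175.00 → 0% → £0.00
2% milk (gallon) £3.60: unprepared groceries → 0% → £0.00
Hoodie £25.15: clothing and footwear, under £175.00 → 0% → £0.00
Canned tomatoes £1.97: unprepared groceries → 0% → £0.00
AA batteries (8-pack) £7.11: all other goods → 6.5% → £0.46
Leather boots £257.58: clothing and footwear, £175.00 or more → 5.5% → £14.17
Total tax = £1.04 + £2.31 + £0.46 + £14.17 = £17.98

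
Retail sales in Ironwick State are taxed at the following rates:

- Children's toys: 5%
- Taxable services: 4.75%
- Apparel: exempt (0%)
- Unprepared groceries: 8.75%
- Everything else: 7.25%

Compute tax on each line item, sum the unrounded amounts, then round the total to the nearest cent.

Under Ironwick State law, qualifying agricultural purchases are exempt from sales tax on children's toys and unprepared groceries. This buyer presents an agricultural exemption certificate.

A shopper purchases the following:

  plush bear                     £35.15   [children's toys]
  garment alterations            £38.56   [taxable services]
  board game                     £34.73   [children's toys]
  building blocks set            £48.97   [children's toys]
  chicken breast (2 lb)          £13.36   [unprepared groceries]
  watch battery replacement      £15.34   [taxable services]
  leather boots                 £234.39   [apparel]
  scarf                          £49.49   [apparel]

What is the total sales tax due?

£2.56

Plush bear £35.15: children's toys, buyer-exempt → 0% → £0.00
Garment alterations £38.56: taxable services → 4.75% → £1.8316
Board game £34.73: children's toys, buyer-exempt → 0% → £0.00
Building blocks set £48.97: children's toys, buyer-exempt → 0% → £0.00
Chicken breast (2 lb) £13.36: unprepared groceries, buyer-exempt → 0% → £0.00
Watch battery replacement £15.34: taxable services → 4.75% → £0.72865
Leather boots £234.39: apparel → 0% → £0.00
Scarf £49.49: apparel → 0% → £0.00
Unrounded tax sum = £2.56025 → £2.56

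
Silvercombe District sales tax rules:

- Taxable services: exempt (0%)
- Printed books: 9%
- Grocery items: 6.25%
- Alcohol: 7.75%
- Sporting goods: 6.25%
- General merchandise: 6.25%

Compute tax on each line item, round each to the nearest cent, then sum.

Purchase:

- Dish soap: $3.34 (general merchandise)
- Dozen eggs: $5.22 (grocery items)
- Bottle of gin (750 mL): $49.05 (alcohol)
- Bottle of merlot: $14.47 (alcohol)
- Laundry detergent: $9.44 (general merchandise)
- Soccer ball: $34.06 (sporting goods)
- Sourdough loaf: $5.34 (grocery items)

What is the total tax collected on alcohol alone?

$4.92

Bottle of gin (750 mL) $49.05: alcohol → 7.75% → $3.80
Bottle of merlot $14.47: alcohol → 7.75% → $1.12
Tax on alcohol = $3.80 + $1.12 = $4.92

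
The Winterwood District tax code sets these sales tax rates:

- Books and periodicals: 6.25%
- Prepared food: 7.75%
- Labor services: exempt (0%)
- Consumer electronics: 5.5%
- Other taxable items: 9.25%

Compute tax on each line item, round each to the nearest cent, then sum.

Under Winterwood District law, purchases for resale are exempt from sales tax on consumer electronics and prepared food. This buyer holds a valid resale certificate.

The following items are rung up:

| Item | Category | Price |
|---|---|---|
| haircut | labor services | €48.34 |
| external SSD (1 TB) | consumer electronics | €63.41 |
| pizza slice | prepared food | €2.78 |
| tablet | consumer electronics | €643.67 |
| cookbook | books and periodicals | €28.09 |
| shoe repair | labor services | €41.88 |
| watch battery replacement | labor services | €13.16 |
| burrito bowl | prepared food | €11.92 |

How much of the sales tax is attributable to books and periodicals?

Cookbook €28.09: books and periodicals → 6.25% → €1.76
Tax on books and periodicals = €1.76

€1.76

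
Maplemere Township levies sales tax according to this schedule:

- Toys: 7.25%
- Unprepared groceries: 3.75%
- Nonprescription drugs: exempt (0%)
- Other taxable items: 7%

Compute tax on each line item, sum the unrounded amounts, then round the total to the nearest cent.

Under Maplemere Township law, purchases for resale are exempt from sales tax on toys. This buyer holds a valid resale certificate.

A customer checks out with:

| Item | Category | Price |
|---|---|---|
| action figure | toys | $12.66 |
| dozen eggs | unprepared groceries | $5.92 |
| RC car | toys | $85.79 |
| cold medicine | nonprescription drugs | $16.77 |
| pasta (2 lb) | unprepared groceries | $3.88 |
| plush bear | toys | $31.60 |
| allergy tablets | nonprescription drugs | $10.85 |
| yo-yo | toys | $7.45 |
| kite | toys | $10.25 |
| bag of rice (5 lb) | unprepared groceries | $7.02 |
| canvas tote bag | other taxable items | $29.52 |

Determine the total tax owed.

$2.70

Action figure $12.66: toys, buyer-exempt → 0% → $0.00
Dozen eggs $5.92: unprepared groceries → 3.75% → $0.222
RC car $85.79: toys, buyer-exempt → 0% → $0.00
Cold medicine $16.77: nonprescription drugs → 0% → $0.00
Pasta (2 lb) $3.88: unprepared groceries → 3.75% → $0.1455
Plush bear $31.60: toys, buyer-exempt → 0% → $0.00
Allergy tablets $10.85: nonprescription drugs → 0% → $0.00
Yo-yo $7.45: toys, buyer-exempt → 0% → $0.00
Kite $10.25: toys, buyer-exempt → 0% → $0.00
Bag of rice (5 lb) $7.02: unprepared groceries → 3.75% → $0.26325
Canvas tote bag $29.52: other taxable items → 7% → $2.0664
Unrounded tax sum = $2.69715 → $2.70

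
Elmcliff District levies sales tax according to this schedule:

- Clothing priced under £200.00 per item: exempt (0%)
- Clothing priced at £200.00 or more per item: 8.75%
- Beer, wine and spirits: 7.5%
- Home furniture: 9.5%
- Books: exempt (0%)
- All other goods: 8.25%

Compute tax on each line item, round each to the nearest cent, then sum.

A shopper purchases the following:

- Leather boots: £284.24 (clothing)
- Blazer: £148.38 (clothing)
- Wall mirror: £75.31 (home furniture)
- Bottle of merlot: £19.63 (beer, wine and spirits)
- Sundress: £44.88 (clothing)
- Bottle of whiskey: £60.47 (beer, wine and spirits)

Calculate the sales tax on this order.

Leather boots £284.24: clothing, £200.00 or more → 8.75% → £24.87
Blazer £148.38: clothing, under £200.00 → 0% → £0.00
Wall mirror £75.31: home furniture → 9.5% → £7.15
Bottle of merlot £19.63: beer, wine and spirits → 7.5% → £1.47
Sundress £44.88: clothing, under £200.00 → 0% → £0.00
Bottle of whiskey £60.47: beer, wine and spirits → 7.5% → £4.54
Total tax = £24.87 + £7.15 + £1.47 + £4.54 = £38.03

£38.03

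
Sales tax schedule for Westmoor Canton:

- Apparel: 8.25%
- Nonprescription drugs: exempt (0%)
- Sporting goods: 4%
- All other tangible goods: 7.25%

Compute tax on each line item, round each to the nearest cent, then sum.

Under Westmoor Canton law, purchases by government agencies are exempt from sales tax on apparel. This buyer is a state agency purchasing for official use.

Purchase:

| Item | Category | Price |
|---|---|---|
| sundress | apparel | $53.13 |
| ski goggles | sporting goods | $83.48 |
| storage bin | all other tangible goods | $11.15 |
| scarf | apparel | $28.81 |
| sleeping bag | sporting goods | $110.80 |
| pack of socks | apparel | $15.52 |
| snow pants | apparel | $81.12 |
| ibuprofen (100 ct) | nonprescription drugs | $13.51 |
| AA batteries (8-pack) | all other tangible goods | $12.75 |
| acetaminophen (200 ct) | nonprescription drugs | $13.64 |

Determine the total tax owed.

Sundress $53.13: apparel, buyer-exempt → 0% → $0.00
Ski goggles $83.48: sporting goods → 4% → $3.34
Storage bin $11.15: all other tangible goods → 7.25% → $0.81
Scarf $28.81: apparel, buyer-exempt → 0% → $0.00
Sleeping bag $110.80: sporting goods → 4% → $4.43
Pack of socks $15.52: apparel, buyer-exempt → 0% → $0.00
Snow pants $81.12: apparel, buyer-exempt → 0% → $0.00
Ibuprofen (100 ct) $13.51: nonprescription drugs → 0% → $0.00
AA batteries (8-pack) $12.75: all other tangible goods → 7.25% → $0.92
Acetaminophen (200 ct) $13.64: nonprescription drugs → 0% → $0.00
Total tax = $3.34 + $0.81 + $4.43 + $0.92 = $9.50

$9.50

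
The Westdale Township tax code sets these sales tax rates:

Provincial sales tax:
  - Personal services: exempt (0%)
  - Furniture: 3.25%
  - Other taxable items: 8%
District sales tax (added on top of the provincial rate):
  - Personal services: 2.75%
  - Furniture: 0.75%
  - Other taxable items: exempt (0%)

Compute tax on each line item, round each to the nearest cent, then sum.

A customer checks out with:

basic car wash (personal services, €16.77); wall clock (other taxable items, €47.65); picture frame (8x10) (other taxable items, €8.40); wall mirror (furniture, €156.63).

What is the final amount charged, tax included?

Basic car wash €16.77: personal services → 0% + 2.75% district = 2.75% → €0.46
Wall clock €47.65: other taxable items → 8% + 0% district = 8% → €3.81
Picture frame (8x10) €8.40: other taxable items → 8% + 0% district = 8% → €0.67
Wall mirror €156.63: furniture → 3.25% + 0.75% district = 4% → €6.27
Subtotal = €229.45; tax = €11.21; total due = €240.66

€240.66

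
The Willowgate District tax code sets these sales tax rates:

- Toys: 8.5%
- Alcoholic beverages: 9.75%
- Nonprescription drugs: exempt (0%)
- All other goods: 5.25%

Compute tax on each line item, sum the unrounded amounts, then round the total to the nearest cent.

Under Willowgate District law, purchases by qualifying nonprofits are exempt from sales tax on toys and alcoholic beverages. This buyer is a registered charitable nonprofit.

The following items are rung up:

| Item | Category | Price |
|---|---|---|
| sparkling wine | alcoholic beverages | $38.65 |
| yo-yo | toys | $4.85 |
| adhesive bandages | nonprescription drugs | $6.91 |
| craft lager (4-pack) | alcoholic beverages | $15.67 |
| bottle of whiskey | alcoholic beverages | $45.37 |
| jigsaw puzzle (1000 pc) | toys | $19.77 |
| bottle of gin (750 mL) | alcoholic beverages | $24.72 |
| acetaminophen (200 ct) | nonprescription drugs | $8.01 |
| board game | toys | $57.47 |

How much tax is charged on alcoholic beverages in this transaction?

Sparkling wine $38.65: alcoholic beverages, buyer-exempt → 0% → $0.00
Craft lager (4-pack) $15.67: alcoholic beverages, buyer-exempt → 0% → $0.00
Bottle of whiskey $45.37: alcoholic beverages, buyer-exempt → 0% → $0.00
Bottle of gin (750 mL) $24.72: alcoholic beverages, buyer-exempt → 0% → $0.00
Tax on alcoholic beverages: unrounded sum = $0.00 → $0.00

$0.00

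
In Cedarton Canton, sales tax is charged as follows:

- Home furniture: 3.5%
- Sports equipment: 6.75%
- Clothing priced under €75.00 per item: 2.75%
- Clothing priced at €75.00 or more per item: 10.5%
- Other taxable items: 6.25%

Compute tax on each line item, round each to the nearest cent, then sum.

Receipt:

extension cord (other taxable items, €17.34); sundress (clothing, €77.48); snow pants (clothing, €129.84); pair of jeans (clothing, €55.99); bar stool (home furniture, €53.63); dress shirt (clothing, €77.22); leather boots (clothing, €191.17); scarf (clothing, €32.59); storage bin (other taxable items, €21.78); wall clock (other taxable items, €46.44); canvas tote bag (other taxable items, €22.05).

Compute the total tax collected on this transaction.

Extension cord €17.34: other taxable items → 6.25% → €1.08
Sundress €77.48: clothing, €75.00 or more → 10.5% → €8.14
Snow pants €129.84: clothing, €75.00 or more → 10.5% → €13.63
Pair of jeans €55.99: clothing, under €75.00 → 2.75% → €1.54
Bar stool €53.63: home furniture → 3.5% → €1.88
Dress shirt €77.22: clothing, €75.00 or more → 10.5% → €8.11
Leather boots €191.17: clothing, €75.00 or more → 10.5% → €20.07
Scarf €32.59: clothing, under €75.00 → 2.75% → €0.90
Storage bin €21.78: other taxable items → 6.25% → €1.36
Wall clock €46.44: other taxable items → 6.25% → €2.90
Canvas tote bag €22.05: other taxable items → 6.25% → €1.38
Total tax = €1.08 + €8.14 + €13.63 + €1.54 + €1.88 + €8.11 + €20.07 + €0.90 + €1.36 + €2.90 + €1.38 = €60.99

€60.99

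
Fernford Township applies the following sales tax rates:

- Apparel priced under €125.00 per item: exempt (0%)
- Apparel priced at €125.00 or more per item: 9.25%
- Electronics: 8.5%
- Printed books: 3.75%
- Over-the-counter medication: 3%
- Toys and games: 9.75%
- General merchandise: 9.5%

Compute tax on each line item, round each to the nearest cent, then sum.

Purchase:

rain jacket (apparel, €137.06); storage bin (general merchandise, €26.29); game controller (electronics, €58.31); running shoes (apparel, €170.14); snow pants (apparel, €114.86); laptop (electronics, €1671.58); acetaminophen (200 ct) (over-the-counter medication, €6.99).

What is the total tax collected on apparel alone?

Rain jacket €137.06: apparel, €125.00 or more → 9.25% → €12.68
Running shoes €170.14: apparel, €125.00 or more → 9.25% → €15.74
Snow pants €114.86: apparel, under €125.00 → 0% → €0.00
Tax on apparel = €12.68 + €15.74 + €0.00 = €28.42

€28.42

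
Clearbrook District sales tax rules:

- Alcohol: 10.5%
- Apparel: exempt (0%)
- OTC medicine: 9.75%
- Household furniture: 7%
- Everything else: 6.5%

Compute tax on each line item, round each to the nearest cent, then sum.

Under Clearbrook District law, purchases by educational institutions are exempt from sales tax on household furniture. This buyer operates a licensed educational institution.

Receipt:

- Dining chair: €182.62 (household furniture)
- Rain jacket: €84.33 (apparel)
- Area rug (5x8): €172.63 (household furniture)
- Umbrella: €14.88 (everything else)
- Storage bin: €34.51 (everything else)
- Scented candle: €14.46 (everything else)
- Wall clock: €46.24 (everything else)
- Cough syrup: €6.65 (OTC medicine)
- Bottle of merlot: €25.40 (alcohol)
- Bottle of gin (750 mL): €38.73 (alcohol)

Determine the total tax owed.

Dining chair €182.62: household furniture, buyer-exempt → 0% → €0.00
Rain jacket €84.33: apparel → 0% → €0.00
Area rug (5x8) €172.63: household furniture, buyer-exempt → 0% → €0.00
Umbrella €14.88: everything else → 6.5% → €0.97
Storage bin €34.51: everything else → 6.5% → €2.24
Scented candle €14.46: everything else → 6.5% → €0.94
Wall clock €46.24: everything else → 6.5% → €3.01
Cough syrup €6.65: OTC medicine → 9.75% → €0.65
Bottle of merlot €25.40: alcohol → 10.5% → €2.67
Bottle of gin (750 mL) €38.73: alcohol → 10.5% → €4.07
Total tax = €0.97 + €2.24 + €0.94 + €3.01 + €0.65 + €2.67 + €4.07 = €14.55

€14.55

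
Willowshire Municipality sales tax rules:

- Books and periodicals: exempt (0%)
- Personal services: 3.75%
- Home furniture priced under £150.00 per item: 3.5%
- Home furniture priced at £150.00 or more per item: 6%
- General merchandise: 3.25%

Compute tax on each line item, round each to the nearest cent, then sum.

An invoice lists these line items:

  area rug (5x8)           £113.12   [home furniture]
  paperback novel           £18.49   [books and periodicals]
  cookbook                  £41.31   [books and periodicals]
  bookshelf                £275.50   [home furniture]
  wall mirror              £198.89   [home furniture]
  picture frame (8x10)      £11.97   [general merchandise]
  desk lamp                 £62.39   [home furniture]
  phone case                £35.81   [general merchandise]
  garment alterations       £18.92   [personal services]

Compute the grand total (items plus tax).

£813.26

Area rug (5x8) £113.12: home furniture, under £150.00 → 3.5% → £3.96
Paperback novel £18.49: books and periodicals → 0% → £0.00
Cookbook £41.31: books and periodicals → 0% → £0.00
Bookshelf £275.50: home furniture, £150.00 or more → 6% → £16.53
Wall mirror £198.89: home furniture, £150.00 or more → 6% → £11.93
Picture frame (8x10) £11.97: general merchandise → 3.25% → £0.39
Desk lamp £62.39: home furniture, under £150.00 → 3.5% → £2.18
Phone case £35.81: general merchandise → 3.25% → £1.16
Garment alterations £18.92: personal services → 3.75% → £0.71
Subtotal = £776.40; tax = £36.86; total due = £813.26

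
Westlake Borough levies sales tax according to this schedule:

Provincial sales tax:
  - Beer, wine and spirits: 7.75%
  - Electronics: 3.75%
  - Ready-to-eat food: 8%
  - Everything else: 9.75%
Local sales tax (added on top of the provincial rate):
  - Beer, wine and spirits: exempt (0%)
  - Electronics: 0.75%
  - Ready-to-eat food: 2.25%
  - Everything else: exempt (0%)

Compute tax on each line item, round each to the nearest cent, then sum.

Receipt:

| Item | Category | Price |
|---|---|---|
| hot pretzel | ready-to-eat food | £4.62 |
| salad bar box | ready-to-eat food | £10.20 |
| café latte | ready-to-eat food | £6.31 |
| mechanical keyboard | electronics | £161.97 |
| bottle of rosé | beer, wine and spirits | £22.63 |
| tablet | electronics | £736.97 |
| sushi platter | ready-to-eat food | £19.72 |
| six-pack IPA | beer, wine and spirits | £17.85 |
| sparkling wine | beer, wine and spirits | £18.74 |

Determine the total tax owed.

£49.22

Hot pretzel £4.62: ready-to-eat food → 8% + 2.25% local = 10.25% → £0.47
Salad bar box £10.20: ready-to-eat food → 8% + 2.25% local = 10.25% → £1.05
Café latte £6.31: ready-to-eat food → 8% + 2.25% local = 10.25% → £0.65
Mechanical keyboard £161.97: electronics → 3.75% + 0.75% local = 4.5% → £7.29
Bottle of rosé £22.63: beer, wine and spirits → 7.75% + 0% local = 7.75% → £1.75
Tablet £736.97: electronics → 3.75% + 0.75% local = 4.5% → £33.16
Sushi platter £19.72: ready-to-eat food → 8% + 2.25% local = 10.25% → £2.02
Six-pack IPA £17.85: beer, wine and spirits → 7.75% + 0% local = 7.75% → £1.38
Sparkling wine £18.74: beer, wine and spirits → 7.75% + 0% local = 7.75% → £1.45
Total tax = £0.47 + £1.05 + £0.65 + £7.29 + £1.75 + £33.16 + £2.02 + £1.38 + £1.45 = £49.22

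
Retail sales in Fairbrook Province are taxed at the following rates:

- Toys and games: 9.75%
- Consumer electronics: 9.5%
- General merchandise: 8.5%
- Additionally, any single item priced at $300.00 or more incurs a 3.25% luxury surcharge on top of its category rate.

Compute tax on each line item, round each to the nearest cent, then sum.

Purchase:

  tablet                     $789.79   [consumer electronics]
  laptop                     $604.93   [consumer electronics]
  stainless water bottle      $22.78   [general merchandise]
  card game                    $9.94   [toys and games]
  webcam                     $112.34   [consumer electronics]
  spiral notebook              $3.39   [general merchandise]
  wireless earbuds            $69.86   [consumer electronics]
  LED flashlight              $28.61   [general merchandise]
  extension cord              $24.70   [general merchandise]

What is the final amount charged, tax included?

Tablet $789.79: consumer electronics → 9.5% + 3.25% surcharge = 12.75% → $100.70
Laptop $604.93: consumer electronics → 9.5% + 3.25% surcharge = 12.75% → $77.13
Stainless water bottle $22.78: general merchandise → 8.5% → $1.94
Card game $9.94: toys and games → 9.75% → $0.97
Webcam $112.34: consumer electronics → 9.5% → $10.67
Spiral notebook $3.39: general merchandise → 8.5% → $0.29
Wireless earbuds $69.86: consumer electronics → 9.5% → $6.64
LED flashlight $28.61: general merchandise → 8.5% → $2.43
Extension cord $24.70: general merchandise → 8.5% → $2.10
Subtotal = $1666.34; tax = $202.87; total due = $1869.21

$1869.21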